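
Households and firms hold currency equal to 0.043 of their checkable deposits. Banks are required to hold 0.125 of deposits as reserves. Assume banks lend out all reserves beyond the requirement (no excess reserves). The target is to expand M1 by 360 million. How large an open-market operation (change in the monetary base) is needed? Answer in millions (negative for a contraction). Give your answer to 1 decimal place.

The money multiplier is m = (1 + c) / (rr + c) = (1 + 0.043) / (0.125 + 0.043) ≈ 6.20833.
ΔMB = ΔM / m = (+360) / 6.20833 ≈ 57.9866 million.

58.0 million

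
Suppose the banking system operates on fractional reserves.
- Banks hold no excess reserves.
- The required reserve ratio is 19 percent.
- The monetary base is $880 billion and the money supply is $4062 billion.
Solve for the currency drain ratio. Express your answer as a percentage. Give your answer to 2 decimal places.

Using m = M/MB = 4062/880 ≈ 4.615909. From m = (1 + c)/(c + rr + e), rearranging gives 1 + c = m·(c + rr + e), so c·(1 − m) = m·(rr + e) − 1.
Hence c = [m·(rr + e) − 1]/(1 − m) = [4.615909 × (0.19 + 0) − 1] / (1 − 4.615909) ≈ 0.034010.

3.40%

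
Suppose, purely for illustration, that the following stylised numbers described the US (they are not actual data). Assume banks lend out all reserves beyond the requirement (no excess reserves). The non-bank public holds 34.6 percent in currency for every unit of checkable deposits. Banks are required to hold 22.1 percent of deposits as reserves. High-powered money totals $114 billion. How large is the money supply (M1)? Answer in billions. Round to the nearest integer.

$271 billion

The money multiplier is m = (1 + c) / (rr + c) = (1 + 0.346) / (0.221 + 0.346) ≈ 2.3739.
So M = m × MB = 2.3739 × 114 = 270.6246 billion.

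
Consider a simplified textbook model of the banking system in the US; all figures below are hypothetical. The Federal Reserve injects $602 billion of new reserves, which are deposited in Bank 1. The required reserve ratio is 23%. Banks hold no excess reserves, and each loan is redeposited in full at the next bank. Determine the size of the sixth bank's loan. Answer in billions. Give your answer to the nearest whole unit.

Each bank lends a fraction (1 − rr) = 0.7700 of the deposit it receives, so Bank 6 receives 602·0.7700^5 and lends 602·0.7700^6 ≈ 125.4703 billion.

$125 billion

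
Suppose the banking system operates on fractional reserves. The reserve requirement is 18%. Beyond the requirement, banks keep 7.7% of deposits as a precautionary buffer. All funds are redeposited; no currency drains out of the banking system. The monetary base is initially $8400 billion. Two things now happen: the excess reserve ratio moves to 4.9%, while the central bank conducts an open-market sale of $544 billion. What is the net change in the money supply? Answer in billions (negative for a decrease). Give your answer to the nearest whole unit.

Before: m₁ = 1 / (0.18 + 0.077) ≈ 3.89105, MB₁ = 8400, so M₁ = 3.89105 × 8400 = 32684.82 billion.
After: m₂ = 1 / (0.18 + 0.049) ≈ 4.36681, MB₂ = 8400 − 544 = 7856, so M₂ = 4.36681 × 7856 ≈ 34305.6594 billion.
ΔM = M₂ − M₁ = 34305.6594 − 32684.82 = 1620.8394 billion.

$1621 billion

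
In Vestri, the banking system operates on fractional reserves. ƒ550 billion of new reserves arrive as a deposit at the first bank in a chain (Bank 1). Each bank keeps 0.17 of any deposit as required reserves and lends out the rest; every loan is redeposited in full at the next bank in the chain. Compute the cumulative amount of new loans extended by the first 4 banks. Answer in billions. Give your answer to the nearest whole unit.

ƒ1411 billion

Bank i lends (1 − rr)^i of the original deposit: Bank 1 lends 550·0.8300 = 456.5000, Bank 2 lends 550·0.8300² = 378.8950, and so on.
Summing a geometric series: total = 550·[0.8300·(1 − 0.8300^4) / (1 − 0.8300)] ≈ 1410.8986 billion.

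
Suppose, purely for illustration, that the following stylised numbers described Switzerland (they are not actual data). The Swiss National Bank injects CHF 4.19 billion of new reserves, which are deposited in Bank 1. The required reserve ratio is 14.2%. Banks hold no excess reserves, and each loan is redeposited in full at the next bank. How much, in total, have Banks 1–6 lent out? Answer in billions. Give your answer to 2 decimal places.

CHF 15.22 billion

Bank i lends (1 − rr)^i of the original deposit: Bank 1 lends 4.19·0.8580 ≈ 3.5950, Bank 2 lends 4.19·0.8580² ≈ 3.0845, and so on.
Summing a geometric series: total = 4.19·[0.8580·(1 − 0.8580^6) / (1 − 0.8580)] ≈ 15.2167 billion.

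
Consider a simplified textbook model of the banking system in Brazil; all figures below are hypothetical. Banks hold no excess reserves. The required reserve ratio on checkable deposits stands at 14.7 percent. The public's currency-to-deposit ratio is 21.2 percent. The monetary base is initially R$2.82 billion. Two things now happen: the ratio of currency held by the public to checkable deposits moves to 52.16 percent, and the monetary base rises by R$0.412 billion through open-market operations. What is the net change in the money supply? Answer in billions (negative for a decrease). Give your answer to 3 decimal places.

-2.165 billion

Before: m₁ = (1 + 0.212) / (0.147 + 0.212) ≈ 3.37604, MB₁ = 2.82, so M₁ = 3.37604 × 2.82 ≈ 9.5204 billion.
After: m₂ = (1 + 0.5216) / (0.147 + 0.5216) ≈ 2.27580, MB₂ = 2.82 + 0.412 = 3.232, so M₂ = 2.27580 × 3.232 ≈ 7.3554 billion.
ΔM = M₂ − M₁ = 7.3554 − 9.5204 = -2.165 billion.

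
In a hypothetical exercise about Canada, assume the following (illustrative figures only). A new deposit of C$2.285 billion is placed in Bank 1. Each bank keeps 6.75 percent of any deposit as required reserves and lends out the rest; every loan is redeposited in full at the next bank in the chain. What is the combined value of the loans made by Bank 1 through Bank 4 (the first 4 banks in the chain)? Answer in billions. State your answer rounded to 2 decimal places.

C$7.70 billion

Bank i lends (1 − rr)^i of the original deposit: Bank 1 lends 2.285·0.9325 ≈ 2.1308, Bank 2 lends 2.285·0.9325² ≈ 1.9869, and so on.
Summing a geometric series: total = 2.285·[0.9325·(1 − 0.9325^4) / (1 − 0.9325)] ≈ 7.6983 billion.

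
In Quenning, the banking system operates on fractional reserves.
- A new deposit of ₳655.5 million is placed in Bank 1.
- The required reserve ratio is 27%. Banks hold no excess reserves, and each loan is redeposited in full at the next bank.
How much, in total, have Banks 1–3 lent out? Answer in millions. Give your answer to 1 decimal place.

Bank i lends (1 − rr)^i of the original deposit: Bank 1 lends 655.5·0.7300 = 478.5150, Bank 2 lends 655.5·0.7300² ≈ 349.3159, and so on.
Summing a geometric series: total = 655.5·[0.7300·(1 − 0.7300^3) / (1 − 0.7300)] ≈ 1082.8316 million.

₳1082.8 million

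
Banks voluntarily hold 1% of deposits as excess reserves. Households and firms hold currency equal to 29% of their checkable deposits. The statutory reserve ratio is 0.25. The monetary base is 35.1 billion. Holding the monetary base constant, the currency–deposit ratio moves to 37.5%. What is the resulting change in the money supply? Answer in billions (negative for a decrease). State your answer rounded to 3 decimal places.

Initially m₁ = (1 + 0.29) / (0.25 + 0.01 + 0.29) ≈ 2.345455, so M₁ = 2.345455 × 35.1 ≈ 82.3255 billion.
After the change m₂ = (1 + 0.375) / (0.25 + 0.01 + 0.375) ≈ 2.165354, so M₂ = 2.165354 × 35.1 ≈ 76.0039 billion.
ΔM = M₂ − M₁ = 76.0039 − 82.3255 = -6.3216 billion.

-6.322 billion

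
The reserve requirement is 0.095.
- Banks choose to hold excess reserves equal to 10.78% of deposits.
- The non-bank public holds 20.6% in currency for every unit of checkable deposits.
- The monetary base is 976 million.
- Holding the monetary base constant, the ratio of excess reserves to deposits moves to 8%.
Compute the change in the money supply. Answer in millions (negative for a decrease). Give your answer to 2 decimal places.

210.09 million

Initially m₁ = (1 + 0.206) / (0.095 + 0.1078 + 0.206) ≈ 2.950098, so M₁ = 2.950098 × 976 ≈ 2879.2956 million.
After the change m₂ = (1 + 0.206) / (0.095 + 0.08 + 0.206) ≈ 3.165354, so M₂ = 3.165354 × 976 ≈ 3089.3855 million.
ΔM = M₂ − M₁ = 3089.3855 − 2879.2956 = 210.0899 million.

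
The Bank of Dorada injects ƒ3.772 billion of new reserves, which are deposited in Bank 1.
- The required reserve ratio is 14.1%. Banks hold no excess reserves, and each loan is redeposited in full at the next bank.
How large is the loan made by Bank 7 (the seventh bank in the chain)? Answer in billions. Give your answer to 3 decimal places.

Each bank lends a fraction (1 − rr) = 0.8590 of the deposit it receives, so Bank 7 receives 3.772·0.8590^6 and lends 3.772·0.8590^7 ≈ 1.3017 billion.

ƒ1.302 billion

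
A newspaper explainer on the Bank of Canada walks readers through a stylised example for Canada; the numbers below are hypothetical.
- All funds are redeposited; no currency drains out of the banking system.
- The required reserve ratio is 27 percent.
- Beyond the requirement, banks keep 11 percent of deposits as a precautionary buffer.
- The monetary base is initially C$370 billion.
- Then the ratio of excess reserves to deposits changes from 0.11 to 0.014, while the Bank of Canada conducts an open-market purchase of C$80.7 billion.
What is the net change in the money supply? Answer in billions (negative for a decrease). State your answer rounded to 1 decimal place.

C$613.3 billion

Before: m₁ = 1 / (0.27 + 0.11) ≈ 2.63158, MB₁ = 370, so M₁ = 2.63158 × 370 = 973.6846 billion.
After: m₂ = 1 / (0.27 + 0.014) ≈ 3.52113, MB₂ = 370 + 80.7 = 450.7, so M₂ = 3.52113 × 450.7 ≈ 1586.9733 billion.
ΔM = M₂ − M₁ = 1586.9733 − 973.6846 = 613.2887 billion.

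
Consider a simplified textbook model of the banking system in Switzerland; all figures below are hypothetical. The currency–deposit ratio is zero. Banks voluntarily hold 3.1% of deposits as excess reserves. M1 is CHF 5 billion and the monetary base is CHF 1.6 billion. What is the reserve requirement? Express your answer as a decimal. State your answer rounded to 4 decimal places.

Using m = M/MB = 5/1.6 = 3.125000. Since m = (1 + c)/(c + rr + e), the denominator satisfies c + rr + e = (1 + c)/m = (1 + 0) / 3.125000 = 0.320000.
With c = 0 and e = 0.031, the reserve requirement is 0.320000 − 0 − 0.031 = 0.289.

0.2890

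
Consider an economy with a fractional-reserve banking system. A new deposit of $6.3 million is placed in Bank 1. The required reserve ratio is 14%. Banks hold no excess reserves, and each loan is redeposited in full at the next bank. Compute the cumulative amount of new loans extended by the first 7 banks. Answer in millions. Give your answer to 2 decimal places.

$25.24 million

Bank i lends (1 − rr)^i of the original deposit: Bank 1 lends 6.3·0.8600 = 5.4180, Bank 2 lends 6.3·0.8600² ≈ 4.6595, and so on.
Summing a geometric series: total = 6.3·[0.8600·(1 − 0.8600^7) / (1 − 0.8600)] ≈ 25.2352 million.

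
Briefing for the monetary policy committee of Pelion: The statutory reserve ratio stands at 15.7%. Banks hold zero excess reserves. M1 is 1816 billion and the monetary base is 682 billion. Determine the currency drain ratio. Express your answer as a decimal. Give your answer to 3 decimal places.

0.350

Using m = M/MB = 1816/682 ≈ 2.662757. From m = (1 + c)/(c + rr + e), rearranging gives 1 + c = m·(c + rr + e), so c·(1 − m) = m·(rr + e) − 1.
Hence c = [m·(rr + e) − 1]/(1 − m) = [2.662757 × (0.157 + 0) − 1] / (1 − 2.662757) ≈ 0.349989.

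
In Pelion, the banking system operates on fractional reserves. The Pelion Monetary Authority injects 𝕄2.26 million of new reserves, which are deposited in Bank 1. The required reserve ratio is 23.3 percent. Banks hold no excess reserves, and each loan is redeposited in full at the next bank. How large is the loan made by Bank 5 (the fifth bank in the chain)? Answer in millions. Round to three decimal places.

Each bank lends a fraction (1 − rr) = 0.7670 of the deposit it receives, so Bank 5 receives 2.26·0.7670^4 and lends 2.26·0.7670^5 ≈ 0.5999 million.

𝕄0.600 million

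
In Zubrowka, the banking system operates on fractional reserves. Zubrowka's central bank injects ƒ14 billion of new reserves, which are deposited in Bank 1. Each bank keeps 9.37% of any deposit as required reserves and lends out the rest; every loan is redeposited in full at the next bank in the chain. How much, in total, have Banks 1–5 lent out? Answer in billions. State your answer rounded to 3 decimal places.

Bank i lends (1 − rr)^i of the original deposit: Bank 1 lends 14·0.9063 = 12.6882, Bank 2 lends 14·0.9063² ≈ 11.4993, and so on.
Summing a geometric series: total = 14·[0.9063·(1 − 0.9063^5) / (1 − 0.9063)] ≈ 52.6149 billion.

ƒ52.615 billion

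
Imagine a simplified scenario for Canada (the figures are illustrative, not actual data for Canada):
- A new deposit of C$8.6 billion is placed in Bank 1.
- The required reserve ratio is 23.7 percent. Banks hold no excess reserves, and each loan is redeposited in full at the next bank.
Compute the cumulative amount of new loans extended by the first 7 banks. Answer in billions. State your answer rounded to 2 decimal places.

C$23.52 billion

Bank i lends (1 − rr)^i of the original deposit: Bank 1 lends 8.6·0.7630 = 6.5618, Bank 2 lends 8.6·0.7630² ≈ 5.0067, and so on.
Summing a geometric series: total = 8.6·[0.7630·(1 − 0.7630^7) / (1 − 0.7630)] ≈ 23.5187 billion.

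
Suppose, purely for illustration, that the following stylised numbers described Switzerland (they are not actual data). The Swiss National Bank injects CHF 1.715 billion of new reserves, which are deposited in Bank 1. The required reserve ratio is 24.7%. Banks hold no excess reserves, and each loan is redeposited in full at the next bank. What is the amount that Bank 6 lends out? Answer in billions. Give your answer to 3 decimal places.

CHF 0.313 billion

Each bank lends a fraction (1 − rr) = 0.7530 of the deposit it receives, so Bank 6 receives 1.715·0.7530^5 and lends 1.715·0.7530^6 ≈ 0.3126 billion.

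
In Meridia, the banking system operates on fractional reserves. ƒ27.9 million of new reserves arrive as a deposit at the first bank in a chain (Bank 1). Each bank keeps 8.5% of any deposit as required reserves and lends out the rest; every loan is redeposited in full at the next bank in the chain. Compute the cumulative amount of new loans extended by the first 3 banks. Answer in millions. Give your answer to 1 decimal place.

ƒ70.3 million

Bank i lends (1 − rr)^i of the original deposit: Bank 1 lends 27.9·0.9150 = 25.5285, Bank 2 lends 27.9·0.9150² ≈ 23.3586, and so on.
Summing a geometric series: total = 27.9·[0.9150·(1 − 0.9150^3) / (1 − 0.9150)] ≈ 70.2602 million.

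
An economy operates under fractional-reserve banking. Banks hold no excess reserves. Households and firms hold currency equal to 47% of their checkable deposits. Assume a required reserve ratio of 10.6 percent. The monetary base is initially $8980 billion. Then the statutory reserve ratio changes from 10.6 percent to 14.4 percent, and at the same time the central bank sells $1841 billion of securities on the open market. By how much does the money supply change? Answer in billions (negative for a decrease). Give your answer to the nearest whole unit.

-5826 billion

Before: m₁ = (1 + 0.47) / (0.106 + 0.47) ≈ 2.55208, MB₁ = 8980, so M₁ = 2.55208 × 8980 = 22917.6784 billion.
After: m₂ = (1 + 0.47) / (0.144 + 0.47) ≈ 2.39414, MB₂ = 8980 − 1841 = 7139, so M₂ = 2.39414 × 7139 ≈ 17091.7655 billion.
ΔM = M₂ − M₁ = 17091.7655 − 22917.6784 = -5825.9129 billion.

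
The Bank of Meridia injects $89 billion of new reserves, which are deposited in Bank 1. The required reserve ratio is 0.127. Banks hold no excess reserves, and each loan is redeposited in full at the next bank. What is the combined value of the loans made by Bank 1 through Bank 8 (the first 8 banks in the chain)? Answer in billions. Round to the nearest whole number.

Bank i lends (1 − rr)^i of the original deposit: Bank 1 lends 89·0.8730 = 77.6970, Bank 2 lends 89·0.8730² ≈ 67.8295, and so on.
Summing a geometric series: total = 89·[0.8730·(1 − 0.8730^8) / (1 − 0.8730)] ≈ 405.3851 billion.

$405 billion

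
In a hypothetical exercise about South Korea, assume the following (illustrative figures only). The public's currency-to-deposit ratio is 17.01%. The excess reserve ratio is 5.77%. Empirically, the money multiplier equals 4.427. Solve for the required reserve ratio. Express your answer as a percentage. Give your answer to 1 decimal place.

Using m = 4.427. Since m = (1 + c)/(c + rr + e), the denominator satisfies c + rr + e = (1 + c)/m = (1 + 0.1701) / 4.427 ≈ 0.264310.
With c = 0.1701 and e = 0.0577, the required reserve ratio is 0.264310 − 0.1701 − 0.0577 = 0.03651.

3.7%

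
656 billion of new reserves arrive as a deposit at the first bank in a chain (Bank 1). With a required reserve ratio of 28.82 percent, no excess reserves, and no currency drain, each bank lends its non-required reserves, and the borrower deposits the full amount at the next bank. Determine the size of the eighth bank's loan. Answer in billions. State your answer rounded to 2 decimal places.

43.23 billion

Each bank lends a fraction (1 − rr) = 0.7118 of the deposit it receives, so Bank 8 receives 656·0.7118^7 and lends 656·0.7118^8 ≈ 43.2283 billion.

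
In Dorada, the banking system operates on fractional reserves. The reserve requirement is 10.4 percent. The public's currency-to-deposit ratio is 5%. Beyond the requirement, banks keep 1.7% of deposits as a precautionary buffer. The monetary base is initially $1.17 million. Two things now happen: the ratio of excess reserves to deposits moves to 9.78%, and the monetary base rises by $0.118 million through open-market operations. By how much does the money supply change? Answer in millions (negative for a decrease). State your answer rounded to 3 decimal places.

Before: m₁ = (1 + 0.05) / (0.104 + 0.017 + 0.05) ≈ 6.14035, MB₁ = 1.17, so M₁ = 6.14035 × 1.17 ≈ 7.1842 million.
After: m₂ = (1 + 0.05) / (0.104 + 0.0978 + 0.05) ≈ 4.16998, MB₂ = 1.17 + 0.118 = 1.288, so M₂ = 4.16998 × 1.288 ≈ 5.3709 million.
ΔM = M₂ − M₁ = 5.3709 − 7.1842 = -1.8133 million.

-1.813 million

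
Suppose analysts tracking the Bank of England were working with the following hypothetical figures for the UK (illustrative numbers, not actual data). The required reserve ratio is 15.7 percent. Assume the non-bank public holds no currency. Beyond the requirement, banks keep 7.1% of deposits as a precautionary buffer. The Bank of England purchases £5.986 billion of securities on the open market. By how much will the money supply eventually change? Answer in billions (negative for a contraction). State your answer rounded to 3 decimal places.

The money multiplier is m = 1 / (rr + e) = 1 / (0.157 + 0.071) ≈ 4.38596.
The purchase adds 5.986 billion of base, so ΔM = m × ΔMB = 4.38596 × (+5.986) ≈ 26.2544 billion.

£26.254 billion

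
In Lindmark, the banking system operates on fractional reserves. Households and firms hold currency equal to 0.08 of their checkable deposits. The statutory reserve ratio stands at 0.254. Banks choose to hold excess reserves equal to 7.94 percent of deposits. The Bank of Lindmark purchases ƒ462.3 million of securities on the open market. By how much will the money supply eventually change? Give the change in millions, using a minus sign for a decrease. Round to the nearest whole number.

ƒ1208 million

The money multiplier is m = (1 + c) / (rr + e + c) = (1 + 0.08) / (0.254 + 0.0794 + 0.08) ≈ 2.6125.
The purchase adds 462.3 million of base, so ΔM = m × ΔMB = 2.6125 × (+462.3) ≈ 1207.7587 million.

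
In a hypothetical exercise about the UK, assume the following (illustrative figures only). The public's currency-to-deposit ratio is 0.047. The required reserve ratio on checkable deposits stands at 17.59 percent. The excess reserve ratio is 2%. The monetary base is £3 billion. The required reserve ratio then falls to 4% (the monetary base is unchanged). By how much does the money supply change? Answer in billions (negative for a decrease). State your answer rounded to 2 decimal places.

£16.42 billion

Initially m₁ = (1 + 0.047) / (0.1759 + 0.02 + 0.047) ≈ 4.3104, so M₁ = 4.3104 × 3 = 12.9312 billion.
After the change m₂ = (1 + 0.047) / (0.04 + 0.02 + 0.047) ≈ 9.7850, so M₂ = 9.7850 × 3 = 29.355 billion.
ΔM = M₂ − M₁ = 29.355 − 12.9312 = 16.4238 billion.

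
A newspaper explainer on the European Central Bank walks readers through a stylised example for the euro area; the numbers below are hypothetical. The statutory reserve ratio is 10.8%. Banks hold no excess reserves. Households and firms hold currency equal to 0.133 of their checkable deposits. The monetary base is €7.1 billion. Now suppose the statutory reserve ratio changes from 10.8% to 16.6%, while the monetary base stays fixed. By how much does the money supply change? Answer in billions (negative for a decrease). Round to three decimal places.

Initially m₁ = (1 + 0.133) / (0.108 + 0.133) ≈ 4.70124, so M₁ = 4.70124 × 7.1 ≈ 33.3788 billion.
After the change m₂ = (1 + 0.133) / (0.166 + 0.133) ≈ 3.78930, so M₂ = 3.78930 × 7.1 ≈ 26.904 billion.
ΔM = M₂ − M₁ = 26.904 − 33.3788 = -6.4748 billion.

-6.475 billion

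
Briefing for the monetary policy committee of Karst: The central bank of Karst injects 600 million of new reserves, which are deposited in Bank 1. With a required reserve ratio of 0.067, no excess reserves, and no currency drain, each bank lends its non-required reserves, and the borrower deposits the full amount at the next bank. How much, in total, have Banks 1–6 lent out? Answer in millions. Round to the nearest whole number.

Bank i lends (1 − rr)^i of the original deposit: Bank 1 lends 600·0.9330 = 559.8000, Bank 2 lends 600·0.9330² = 522.2934, and so on.
Summing a geometric series: total = 600·[0.9330·(1 − 0.9330^6) / (1 − 0.9330)] ≈ 2844.0013 million.

2844 million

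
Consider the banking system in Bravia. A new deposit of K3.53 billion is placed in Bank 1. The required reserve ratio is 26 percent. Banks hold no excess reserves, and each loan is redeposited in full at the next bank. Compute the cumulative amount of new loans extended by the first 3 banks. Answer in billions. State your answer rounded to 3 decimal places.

Bank i lends (1 − rr)^i of the original deposit: Bank 1 lends 3.53·0.7400 = 2.6122, Bank 2 lends 3.53·0.7400² ≈ 1.9330, and so on.
Summing a geometric series: total = 3.53·[0.7400·(1 − 0.7400^3) / (1 − 0.7400)] ≈ 5.9757 billion.

K5.976 billion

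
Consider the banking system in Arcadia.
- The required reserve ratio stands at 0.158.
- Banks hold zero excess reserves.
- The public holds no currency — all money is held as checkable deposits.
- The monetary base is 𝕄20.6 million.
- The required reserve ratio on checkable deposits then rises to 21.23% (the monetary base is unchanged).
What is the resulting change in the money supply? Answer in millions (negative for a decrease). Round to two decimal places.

Initially m₁ = 1 / (0.158) ≈ 6.32911, so M₁ = 6.32911 × 20.6 ≈ 130.3797 million.
After the change m₂ = 1 / (0.2123) ≈ 4.71032, so M₂ = 4.71032 × 20.6 ≈ 97.0326 million.
ΔM = M₂ − M₁ = 97.0326 − 130.3797 = -33.3471 million.

-33.35 million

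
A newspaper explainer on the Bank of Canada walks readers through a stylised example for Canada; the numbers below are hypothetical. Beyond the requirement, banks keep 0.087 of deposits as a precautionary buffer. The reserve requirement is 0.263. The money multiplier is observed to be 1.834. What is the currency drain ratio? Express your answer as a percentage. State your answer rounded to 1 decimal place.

Using m = 1.834. From m = (1 + c)/(c + rr + e), rearranging gives 1 + c = m·(c + rr + e), so c·(1 − m) = m·(rr + e) − 1.
Hence c = [m·(rr + e) − 1]/(1 − m) = [1.834 × (0.263 + 0.087) − 1] / (1 − 1.834) ≈ 0.429376.

42.9%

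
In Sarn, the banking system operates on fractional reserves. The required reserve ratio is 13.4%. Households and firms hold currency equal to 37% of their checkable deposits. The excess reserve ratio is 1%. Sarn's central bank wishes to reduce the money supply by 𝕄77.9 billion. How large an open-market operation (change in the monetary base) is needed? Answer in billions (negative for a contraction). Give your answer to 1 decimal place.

The money multiplier is m = (1 + c) / (rr + e + c) = (1 + 0.37) / (0.134 + 0.01 + 0.37) ≈ 2.6654.
ΔMB = ΔM / m = (−77.9) / 2.6654 ≈ -29.2264 billion.

-29.2 billion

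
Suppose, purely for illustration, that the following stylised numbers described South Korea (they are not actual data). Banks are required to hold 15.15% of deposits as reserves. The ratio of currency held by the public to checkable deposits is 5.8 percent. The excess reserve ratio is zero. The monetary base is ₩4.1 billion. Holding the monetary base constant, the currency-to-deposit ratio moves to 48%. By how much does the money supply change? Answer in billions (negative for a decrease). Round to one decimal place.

Initially m₁ = (1 + 0.058) / (0.1515 + 0.058) ≈ 5.0501, so M₁ = 5.0501 × 4.1 ≈ 20.7054 billion.
After the change m₂ = (1 + 0.48) / (0.1515 + 0.48) ≈ 2.3436, so M₂ = 2.3436 × 4.1 ≈ 9.6088 billion.
ΔM = M₂ − M₁ = 9.6088 − 20.7054 = -11.0966 billion.

-11.1 billion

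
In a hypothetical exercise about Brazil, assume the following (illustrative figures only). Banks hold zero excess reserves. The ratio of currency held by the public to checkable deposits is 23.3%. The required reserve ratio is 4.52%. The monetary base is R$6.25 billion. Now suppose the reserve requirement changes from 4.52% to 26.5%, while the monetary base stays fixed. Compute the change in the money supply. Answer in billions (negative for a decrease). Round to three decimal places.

Initially m₁ = (1 + 0.233) / (0.0452 + 0.233) ≈ 4.43206, so M₁ = 4.43206 × 6.25 ≈ 27.7004 billion.
After the change m₂ = (1 + 0.233) / (0.265 + 0.233) ≈ 2.47590, so M₂ = 2.47590 × 6.25 ≈ 15.4744 billion.
ΔM = M₂ − M₁ = 15.4744 − 27.7004 = -12.226 billion.

-12.226 billion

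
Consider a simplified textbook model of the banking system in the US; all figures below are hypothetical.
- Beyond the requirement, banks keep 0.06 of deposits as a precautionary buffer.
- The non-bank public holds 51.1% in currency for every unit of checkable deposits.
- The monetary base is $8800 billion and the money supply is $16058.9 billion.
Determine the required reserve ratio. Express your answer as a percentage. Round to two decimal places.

Using m = M/MB = 16058.9/8800 = 1.824875. Since m = (1 + c)/(c + rr + e), the denominator satisfies c + rr + e = (1 + c)/m = (1 + 0.511) / 1.824875 ≈ 0.828002.
With c = 0.511 and e = 0.06, the required reserve ratio is 0.828002 − 0.511 − 0.06 = 0.257002.

25.70%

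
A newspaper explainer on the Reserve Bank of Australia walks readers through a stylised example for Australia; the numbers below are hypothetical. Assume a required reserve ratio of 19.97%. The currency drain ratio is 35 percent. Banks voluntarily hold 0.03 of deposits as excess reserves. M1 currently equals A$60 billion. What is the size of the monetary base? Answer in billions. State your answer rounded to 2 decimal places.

A$25.76 billion

The money multiplier is m = (1 + c) / (rr + e + c) = (1 + 0.35) / (0.1997 + 0.03 + 0.35) ≈ 2.32879.
MB = M / m = 60 / 2.32879 ≈ 25.7645 billion.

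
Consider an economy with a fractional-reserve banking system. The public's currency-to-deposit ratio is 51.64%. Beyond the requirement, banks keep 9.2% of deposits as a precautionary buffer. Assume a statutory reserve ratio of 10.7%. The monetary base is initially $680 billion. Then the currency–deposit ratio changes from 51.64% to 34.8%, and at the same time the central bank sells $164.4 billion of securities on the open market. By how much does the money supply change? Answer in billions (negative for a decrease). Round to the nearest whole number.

Before: m₁ = (1 + 0.5164) / (0.107 + 0.092 + 0.5164) ≈ 2.1197, MB₁ = 680, so M₁ = 2.1197 × 680 = 1441.396 billion.
After: m₂ = (1 + 0.348) / (0.107 + 0.092 + 0.348) ≈ 2.4644, MB₂ = 680 − 164.4 = 515.6, so M₂ = 2.4644 × 515.6 ≈ 1270.6446 billion.
ΔM = M₂ − M₁ = 1270.6446 − 1441.396 = -170.7514 billion.

-171 billion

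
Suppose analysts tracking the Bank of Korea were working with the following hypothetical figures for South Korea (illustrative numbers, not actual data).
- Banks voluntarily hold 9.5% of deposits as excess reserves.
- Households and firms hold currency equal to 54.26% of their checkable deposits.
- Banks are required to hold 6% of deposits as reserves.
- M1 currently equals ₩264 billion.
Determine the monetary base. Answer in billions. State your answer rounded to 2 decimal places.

The money multiplier is m = (1 + c) / (rr + e + c) = (1 + 0.5426) / (0.06 + 0.095 + 0.5426) ≈ 2.211296.
MB = M / m = 264 / 2.211296 ≈ 119.387 billion.

₩119.39 billion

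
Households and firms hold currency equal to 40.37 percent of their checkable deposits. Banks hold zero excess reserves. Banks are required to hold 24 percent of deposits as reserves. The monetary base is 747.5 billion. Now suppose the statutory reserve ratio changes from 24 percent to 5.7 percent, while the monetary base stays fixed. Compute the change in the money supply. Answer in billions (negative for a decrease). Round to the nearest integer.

Initially m₁ = (1 + 0.4037) / (0.24 + 0.4037) ≈ 2.1807, so M₁ = 2.1807 × 747.5 ≈ 1630.0732 billion.
After the change m₂ = (1 + 0.4037) / (0.057 + 0.4037) ≈ 3.0469, so M₂ = 3.0469 × 747.5 ≈ 2277.5577 billion.
ΔM = M₂ − M₁ = 2277.5577 − 1630.0732 = 647.4845 billion.

647 billion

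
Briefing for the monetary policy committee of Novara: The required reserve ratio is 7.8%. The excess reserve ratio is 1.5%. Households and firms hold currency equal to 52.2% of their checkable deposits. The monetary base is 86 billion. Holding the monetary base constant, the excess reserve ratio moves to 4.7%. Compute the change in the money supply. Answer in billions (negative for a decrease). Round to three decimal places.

Initially m₁ = (1 + 0.522) / (0.078 + 0.015 + 0.522) ≈ 2.474797, so M₁ = 2.474797 × 86 ≈ 212.8325 billion.
After the change m₂ = (1 + 0.522) / (0.078 + 0.047 + 0.522) ≈ 2.352396, so M₂ = 2.352396 × 86 ≈ 202.3061 billion.
ΔM = M₂ − M₁ = 202.3061 − 212.8325 = -10.5264 billion.

-10.526 billion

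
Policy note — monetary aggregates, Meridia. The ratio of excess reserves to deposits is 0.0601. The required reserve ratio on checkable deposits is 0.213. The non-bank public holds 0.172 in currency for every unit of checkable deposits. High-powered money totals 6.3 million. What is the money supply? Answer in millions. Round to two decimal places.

The money multiplier is m = (1 + c) / (rr + e + c) = (1 + 0.172) / (0.213 + 0.0601 + 0.172) ≈ 2.6331.
So M = m × MB = 2.6331 × 6.3 ≈ 16.5885 million.

16.59 million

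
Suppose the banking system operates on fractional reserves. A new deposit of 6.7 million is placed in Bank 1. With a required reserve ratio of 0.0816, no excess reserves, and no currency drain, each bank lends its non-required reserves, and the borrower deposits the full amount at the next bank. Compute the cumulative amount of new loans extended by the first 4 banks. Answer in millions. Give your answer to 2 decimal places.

21.76 million

Bank i lends (1 − rr)^i of the original deposit: Bank 1 lends 6.7·0.9184 ≈ 6.1533, Bank 2 lends 6.7·0.9184² ≈ 5.6512, and so on.
Summing a geometric series: total = 6.7·[0.9184·(1 − 0.9184^4) / (1 − 0.9184)] ≈ 21.7610 million.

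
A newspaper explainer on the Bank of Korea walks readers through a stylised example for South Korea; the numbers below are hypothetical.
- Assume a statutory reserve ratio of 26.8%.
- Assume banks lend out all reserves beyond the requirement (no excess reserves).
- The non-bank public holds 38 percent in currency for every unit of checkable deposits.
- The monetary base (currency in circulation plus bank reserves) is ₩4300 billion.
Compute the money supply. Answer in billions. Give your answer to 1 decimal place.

₩9157.4 billion

The money multiplier is m = (1 + c) / (rr + c) = (1 + 0.38) / (0.268 + 0.38) ≈ 2.129630.
So M = m × MB = 2.129630 × 4300 = 9157.409 billion.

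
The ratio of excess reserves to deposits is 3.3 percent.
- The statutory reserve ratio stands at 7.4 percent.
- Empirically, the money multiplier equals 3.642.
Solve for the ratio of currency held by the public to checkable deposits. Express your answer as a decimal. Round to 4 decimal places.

Using m = 3.642. From m = (1 + c)/(c + rr + e), rearranging gives 1 + c = m·(c + rr + e), so c·(1 − m) = m·(rr + e) − 1.
Hence c = [m·(rr + e) − 1]/(1 − m) = [3.642 × (0.074 + 0.033) − 1] / (1 − 3.642) ≈ 0.231002.

0.2310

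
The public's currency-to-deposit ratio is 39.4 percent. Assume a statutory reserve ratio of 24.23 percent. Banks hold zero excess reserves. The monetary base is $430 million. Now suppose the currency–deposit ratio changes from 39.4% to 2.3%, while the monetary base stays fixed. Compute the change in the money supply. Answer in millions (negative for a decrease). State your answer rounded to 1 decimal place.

Initially m₁ = (1 + 0.394) / (0.2423 + 0.394) ≈ 2.19079, so M₁ = 2.19079 × 430 = 942.0397 million.
After the change m₂ = (1 + 0.023) / (0.2423 + 0.023) ≈ 3.85601, so M₂ = 3.85601 × 430 = 1658.0843 million.
ΔM = M₂ − M₁ = 1658.0843 − 942.0397 = 716.0446 million.

$716.0 million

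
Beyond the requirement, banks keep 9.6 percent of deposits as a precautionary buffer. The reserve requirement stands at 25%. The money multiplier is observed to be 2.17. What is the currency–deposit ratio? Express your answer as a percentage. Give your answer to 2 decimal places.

21.30%

Using m = 2.17. From m = (1 + c)/(c + rr + e), rearranging gives 1 + c = m·(c + rr + e), so c·(1 − m) = m·(rr + e) − 1.
Hence c = [m·(rr + e) − 1]/(1 − m) = [2.17 × (0.25 + 0.096) − 1] / (1 − 2.17) ≈ 0.212974.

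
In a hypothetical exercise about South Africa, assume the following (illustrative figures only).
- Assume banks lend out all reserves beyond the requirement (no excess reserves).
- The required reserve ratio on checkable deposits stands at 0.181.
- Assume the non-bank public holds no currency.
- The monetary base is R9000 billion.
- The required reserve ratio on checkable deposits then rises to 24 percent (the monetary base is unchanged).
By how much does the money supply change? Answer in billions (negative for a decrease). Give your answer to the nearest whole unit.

-12224 billion

Initially m₁ = 1 / (0.181) ≈ 5.52486, so M₁ = 5.52486 × 9000 = 49723.74 billion.
After the change m₂ = 1 / (0.24) ≈ 4.16667, so M₂ = 4.16667 × 9000 = 37500.03 billion.
ΔM = M₂ − M₁ = 37500.03 − 49723.74 = -12223.71 billion.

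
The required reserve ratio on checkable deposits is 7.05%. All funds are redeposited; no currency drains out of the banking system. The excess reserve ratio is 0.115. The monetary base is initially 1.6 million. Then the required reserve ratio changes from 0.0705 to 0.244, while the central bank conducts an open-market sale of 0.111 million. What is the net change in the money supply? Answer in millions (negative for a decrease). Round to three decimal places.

-4.478 million

Before: m₁ = 1 / (0.0705 + 0.115) ≈ 5.39084, MB₁ = 1.6, so M₁ = 5.39084 × 1.6 ≈ 8.6253 million.
After: m₂ = 1 / (0.244 + 0.115) ≈ 2.78552, MB₂ = 1.6 − 0.111 = 1.489, so M₂ = 2.78552 × 1.489 ≈ 4.1476 million.
ΔM = M₂ − M₁ = 4.1476 − 8.6253 = -4.4777 million.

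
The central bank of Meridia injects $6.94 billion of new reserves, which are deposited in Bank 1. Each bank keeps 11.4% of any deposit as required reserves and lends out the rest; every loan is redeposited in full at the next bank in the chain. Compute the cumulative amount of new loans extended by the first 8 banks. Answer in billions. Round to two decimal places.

$33.46 billion

Bank i lends (1 − rr)^i of the original deposit: Bank 1 lends 6.94·0.8860 ≈ 6.1488, Bank 2 lends 6.94·0.8860² ≈ 5.4479, and so on.
Summing a geometric series: total = 6.94·[0.8860·(1 − 0.8860^8) / (1 − 0.8860)] ≈ 33.4559 billion.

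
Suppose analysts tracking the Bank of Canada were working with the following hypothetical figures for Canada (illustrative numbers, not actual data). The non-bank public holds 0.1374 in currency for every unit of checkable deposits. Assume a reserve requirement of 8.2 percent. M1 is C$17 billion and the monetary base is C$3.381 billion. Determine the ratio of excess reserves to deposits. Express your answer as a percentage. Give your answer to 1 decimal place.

Using m = M/MB = 17/3.381 ≈ 5.028098. Since m = (1 + c)/(c + rr + e), the denominator satisfies c + rr + e = (1 + c)/m = (1 + 0.1374) / 5.028098 ≈ 0.226209.
With c = 0.1374 and rr = 0.082, the ratio of excess reserves to deposits is 0.226209 − 0.1374 − 0.082 = 0.006809.

0.7%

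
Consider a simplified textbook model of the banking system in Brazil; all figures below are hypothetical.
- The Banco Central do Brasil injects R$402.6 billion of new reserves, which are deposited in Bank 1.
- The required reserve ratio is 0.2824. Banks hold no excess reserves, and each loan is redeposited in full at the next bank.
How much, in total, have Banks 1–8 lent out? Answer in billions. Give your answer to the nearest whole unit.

R$951 billion

Bank i lends (1 − rr)^i of the original deposit: Bank 1 lends 402.6·0.7176 ≈ 288.9058, Bank 2 lends 402.6·0.7176² ≈ 207.3188, and so on.
Summing a geometric series: total = 402.6·[0.7176·(1 − 0.7176^8) / (1 − 0.7176)] ≈ 951.1006 billion.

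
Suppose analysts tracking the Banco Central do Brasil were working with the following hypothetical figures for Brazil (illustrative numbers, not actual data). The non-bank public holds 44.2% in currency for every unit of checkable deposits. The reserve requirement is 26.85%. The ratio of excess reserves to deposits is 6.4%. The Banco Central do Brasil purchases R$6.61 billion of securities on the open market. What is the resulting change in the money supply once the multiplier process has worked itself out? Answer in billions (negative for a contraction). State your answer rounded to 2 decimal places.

R$12.31 billion

The money multiplier is m = (1 + c) / (rr + e + c) = (1 + 0.442) / (0.2685 + 0.064 + 0.442) ≈ 1.8618.
The purchase adds 6.61 billion of base, so ΔM = m × ΔMB = 1.8618 × (+6.61) ≈ 12.3065 billion.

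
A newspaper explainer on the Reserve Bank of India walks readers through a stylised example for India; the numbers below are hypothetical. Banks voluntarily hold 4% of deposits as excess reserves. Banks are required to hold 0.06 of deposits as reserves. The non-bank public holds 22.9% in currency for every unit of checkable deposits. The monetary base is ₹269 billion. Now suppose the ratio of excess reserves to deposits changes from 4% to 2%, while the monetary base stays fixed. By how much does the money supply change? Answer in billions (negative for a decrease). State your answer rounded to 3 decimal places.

₹65.040 billion

Initially m₁ = (1 + 0.229) / (0.06 + 0.04 + 0.229) ≈ 3.7355623, so M₁ = 3.7355623 × 269 ≈ 1004.8663 billion.
After the change m₂ = (1 + 0.229) / (0.06 + 0.02 + 0.229) ≈ 3.9773463, so M₂ = 3.9773463 × 269 ≈ 1069.9062 billion.
ΔM = M₂ − M₁ = 1069.9062 − 1004.8663 = 65.0399 billion.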